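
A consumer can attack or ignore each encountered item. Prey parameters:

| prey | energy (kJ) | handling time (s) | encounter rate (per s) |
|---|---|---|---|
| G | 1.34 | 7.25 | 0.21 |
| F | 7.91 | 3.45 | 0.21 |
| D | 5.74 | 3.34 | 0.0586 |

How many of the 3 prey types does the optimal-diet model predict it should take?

Rank by E/h (kJ/s): F 2.29, D 1.72, G 0.185. Include each in turn until the next type's E/h falls below the running intake rate.
Rate on top 1: 0.9632. D: 1.72 > 0.9632 → include.
Rate on top 2: 1.04. G: 0.185 < 1.04 → exclude; stop.
Optimal diet: F, D — 2 of 3 types.

2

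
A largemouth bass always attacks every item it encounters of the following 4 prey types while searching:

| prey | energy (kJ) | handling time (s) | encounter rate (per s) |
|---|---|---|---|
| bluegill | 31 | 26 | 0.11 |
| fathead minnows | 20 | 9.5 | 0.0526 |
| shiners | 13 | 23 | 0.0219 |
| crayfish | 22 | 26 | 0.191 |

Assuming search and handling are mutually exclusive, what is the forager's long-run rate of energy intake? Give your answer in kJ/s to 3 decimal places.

R = (0.11×31 + 0.0526×20 + 0.0219×13 + 0.191×22) / (1 + 0.11×26 + 0.0526×9.5 + 0.0219×23 + 0.191×26) = 8.949/9.829 = 0.9104 kJ/s.

0.910 kJ/s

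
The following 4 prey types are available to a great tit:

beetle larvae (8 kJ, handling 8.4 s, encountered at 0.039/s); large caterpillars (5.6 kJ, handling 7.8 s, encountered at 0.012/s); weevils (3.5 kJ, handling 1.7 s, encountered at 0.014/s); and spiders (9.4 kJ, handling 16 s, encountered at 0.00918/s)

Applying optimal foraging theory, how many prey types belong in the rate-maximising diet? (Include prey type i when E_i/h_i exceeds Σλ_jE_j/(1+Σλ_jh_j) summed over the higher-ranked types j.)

4

Rank by E/h (kJ/s): weevils 2.06, beetle larvae 0.952, large caterpillars 0.718, spiders 0.588. Include each in turn until the next type's E/h falls below the running intake rate.
Rate on top 1: 0.04786. beetle larvae: 0.952 > 0.04786 → include.
Rate on top 2: 0.2671. large caterpillars: 0.718 > 0.2671 → include.
Rate on top 3: 0.2963. spiders: 0.588 > 0.2963 → include.
Optimal diet: weevils, beetle larvae, large caterpillars, spiders — 4 of 4 types.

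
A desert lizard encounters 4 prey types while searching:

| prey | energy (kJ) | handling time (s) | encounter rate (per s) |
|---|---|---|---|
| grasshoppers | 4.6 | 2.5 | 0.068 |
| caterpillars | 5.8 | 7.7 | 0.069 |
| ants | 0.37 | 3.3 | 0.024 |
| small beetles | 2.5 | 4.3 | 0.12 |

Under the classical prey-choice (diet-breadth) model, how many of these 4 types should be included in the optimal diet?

3

Rank by E/h (kJ/s): grasshoppers 1.84, caterpillars 0.753, small beetles 0.581, ants 0.112. Include each in turn until the next type's E/h falls below the running intake rate.
Rate on top 1: 0.2674. caterpillars: 0.753 > 0.2674 → include.
Rate on top 2: 0.4191. small beetles: 0.581 > 0.4191 → include.
Rate on top 3: 0.4569. ants: 0.112 < 0.4569 → exclude; stop.
Optimal diet: grasshoppers, caterpillars, small beetles — 3 of 4 types.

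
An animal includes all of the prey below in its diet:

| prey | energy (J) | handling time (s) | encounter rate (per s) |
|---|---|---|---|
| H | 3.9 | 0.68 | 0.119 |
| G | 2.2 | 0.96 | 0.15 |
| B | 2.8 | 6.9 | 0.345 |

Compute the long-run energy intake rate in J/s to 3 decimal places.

0.488 J/s

R = Σλ_iE_i / (1 + Σλ_ih_i)
Numerator: 0.119×3.9 + 0.15×2.2 + 0.345×2.8 = 1.76
Denominator: 1 + 0.119×0.68 + 0.15×0.96 + 0.345×6.9 = 3.605
R = 1.76/3.605 = 0.4882 J/s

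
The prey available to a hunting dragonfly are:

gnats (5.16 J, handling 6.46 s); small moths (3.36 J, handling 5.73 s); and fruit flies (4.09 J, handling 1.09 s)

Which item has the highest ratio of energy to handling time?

fruit flies

In descending order of E/h:
fruit flies: 4.09/1.09 = 3.75 J/s
gnats: 5.16/6.46 = 0.799 J/s
small moths: 3.36/5.73 = 0.586 J/s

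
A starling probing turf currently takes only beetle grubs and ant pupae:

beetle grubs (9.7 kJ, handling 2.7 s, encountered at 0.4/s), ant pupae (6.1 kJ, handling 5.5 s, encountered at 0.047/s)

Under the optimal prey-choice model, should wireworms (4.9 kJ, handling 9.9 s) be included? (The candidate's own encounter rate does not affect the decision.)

Current rate: (0.4×9.7 + 0.047×6.1)/(1 + 0.4×2.7 + 0.047×5.5) = 1.782 kJ/s.
wireworms: E/h = 4.9/9.9 = 0.4949 kJ/s.
Since 0.4949 < R, time spent handling wireworms is better spent searching.

No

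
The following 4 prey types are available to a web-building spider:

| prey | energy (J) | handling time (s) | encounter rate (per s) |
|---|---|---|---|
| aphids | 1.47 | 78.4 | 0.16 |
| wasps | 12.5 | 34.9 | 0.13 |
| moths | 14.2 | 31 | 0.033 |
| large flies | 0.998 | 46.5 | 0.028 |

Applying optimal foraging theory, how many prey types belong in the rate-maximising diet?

2

Rank by E/h (J/s): moths 0.458, wasps 0.358, large flies 0.0215, aphids 0.0187. Include each in turn until the next type's E/h falls below the running intake rate.
Rate on top 1: 0.2316. wasps: 0.358 > 0.2316 → include.
Rate on top 2: 0.3191. large flies: 0.0215 < 0.3191 → exclude; stop.
Optimal diet: moths, wasps — 2 of 4 types.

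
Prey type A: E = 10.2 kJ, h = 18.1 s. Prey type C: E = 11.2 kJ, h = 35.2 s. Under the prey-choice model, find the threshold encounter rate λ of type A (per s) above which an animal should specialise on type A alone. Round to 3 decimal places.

0.072 per s

Drop type C once their profitability E₂/h₂ falls below the rate achievable on type A alone: E₂/h₂ = λE₁/(1 + λh₁).
Solve for λ: λE₁h₂ = E₂(1 + λh₁) → λ(E₁h₂ − E₂h₁) = E₂ → λ = E₂/(E₁h₂ − E₂h₁).
λ = 11.2/(10.2×35.2 − 11.2×18.1) = 11.2/156.3 = 0.07165 per s.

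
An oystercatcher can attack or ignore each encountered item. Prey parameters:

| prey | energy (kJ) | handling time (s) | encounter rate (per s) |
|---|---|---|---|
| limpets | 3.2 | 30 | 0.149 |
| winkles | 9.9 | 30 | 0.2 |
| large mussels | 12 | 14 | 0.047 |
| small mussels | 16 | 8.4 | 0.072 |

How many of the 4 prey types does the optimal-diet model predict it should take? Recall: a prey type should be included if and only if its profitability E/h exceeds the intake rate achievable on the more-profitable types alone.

2

Profitabilities (E/h, kJ/s): small mussels 1.9, large mussels 0.857, winkles 0.33, limpets 0.107. Add prey in this order while the next type's profitability exceeds the intake rate on those already taken.
Rate on top 1: 0.7178. large mussels: 0.857 > 0.7178 → include.
Rate on top 2: 0.7584. winkles: 0.33 < 0.7584 → exclude; stop.
Optimal diet: small mussels, large mussels — 2 of 4 types.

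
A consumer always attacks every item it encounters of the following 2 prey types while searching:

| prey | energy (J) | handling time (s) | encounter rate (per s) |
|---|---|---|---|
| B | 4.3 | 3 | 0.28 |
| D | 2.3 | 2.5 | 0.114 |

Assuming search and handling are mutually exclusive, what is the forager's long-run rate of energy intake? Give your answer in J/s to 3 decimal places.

0.690 J/s

R = (0.28×4.3 + 0.114×2.3) / (1 + 0.28×3 + 0.114×2.5) = 1.466/2.125 = 0.69 J/s.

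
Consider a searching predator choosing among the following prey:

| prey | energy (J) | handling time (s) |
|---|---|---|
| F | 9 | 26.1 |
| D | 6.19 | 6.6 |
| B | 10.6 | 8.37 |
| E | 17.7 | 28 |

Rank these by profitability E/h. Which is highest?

Profitability E/h (J/s): F = 9/26.1 = 0.345, D = 6.19/6.6 = 0.938, B = 10.6/8.37 = 1.27, E = 17.7/28 = 0.632.
Ranked: B > D > E > F.

B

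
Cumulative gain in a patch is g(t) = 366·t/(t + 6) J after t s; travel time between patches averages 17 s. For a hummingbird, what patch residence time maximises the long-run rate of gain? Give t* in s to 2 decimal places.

Maximise g(t)/(T+t): set derivative to zero → g'(t)(T+t) = g(t).
g'(t) = 366·6/(t + 6)². Setting 366·6/(t+6)² = 366t/[(t+6)(17+t)] gives 6(17+t) = t(t+6), so t² = 6×17 = 102.
t* = √102 = 10.1 s.

10.10 s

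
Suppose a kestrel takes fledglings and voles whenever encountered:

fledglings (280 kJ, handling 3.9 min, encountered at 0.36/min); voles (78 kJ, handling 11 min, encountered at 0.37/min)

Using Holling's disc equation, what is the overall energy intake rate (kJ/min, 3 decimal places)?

Energy encountered per unit search time: 0.36×280 + 0.37×78 = 129.7 kJ/min.
Handling time per unit search time: 0.36×3.9 + 0.37×11 = 5.474.
Rate = 129.7/(1 + 5.474) = 20.03 kJ/min.

20.028 kJ/min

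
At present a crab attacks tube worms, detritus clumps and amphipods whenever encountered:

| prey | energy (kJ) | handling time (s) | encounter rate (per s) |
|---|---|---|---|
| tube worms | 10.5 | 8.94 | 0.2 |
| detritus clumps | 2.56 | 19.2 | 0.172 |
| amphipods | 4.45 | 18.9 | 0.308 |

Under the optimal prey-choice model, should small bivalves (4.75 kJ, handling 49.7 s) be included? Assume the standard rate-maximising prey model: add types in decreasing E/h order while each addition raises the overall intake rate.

No

Current rate: (0.2×10.5 + 0.172×2.56 + 0.308×4.45)/(1 + 0.2×8.94 + 0.172×19.2 + 0.308×18.9) = 0.3283 kJ/s.
small bivalves: E/h = 4.75/49.7 = 0.09557 kJ/s.
0.09557 < 0.3283, so adding small bivalves would lower the average — exclude it.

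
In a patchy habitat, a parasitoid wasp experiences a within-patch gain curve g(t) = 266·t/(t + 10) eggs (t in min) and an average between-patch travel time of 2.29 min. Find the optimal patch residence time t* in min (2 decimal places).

4.79 min

Optimal t* satisfies g'(t*) = g(t*)/(T + t*).
g'(t) = 266·10/(t + 10)². Setting 266·10/(t+10)² = 266t/[(t+10)(2.29+t)] gives 10(2.29+t) = t(t+10), so t² = 10×2.29 = 22.9.
t* = √22.9 = 4.785 min.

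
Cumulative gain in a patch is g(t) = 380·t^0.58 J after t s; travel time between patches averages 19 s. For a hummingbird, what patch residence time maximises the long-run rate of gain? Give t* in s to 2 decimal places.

Optimal t* satisfies g'(t*) = g(t*)/(T + t*).
g'(t) = 0.58·380·t^-0.42. Setting 0.58·380·t^-0.42 = 380·t^0.58/(19+t) gives 0.58(19+t) = t, so 0.42·t = 0.58×19.
t* = 0.58×19/0.42 = 26.24 s.

26.24 s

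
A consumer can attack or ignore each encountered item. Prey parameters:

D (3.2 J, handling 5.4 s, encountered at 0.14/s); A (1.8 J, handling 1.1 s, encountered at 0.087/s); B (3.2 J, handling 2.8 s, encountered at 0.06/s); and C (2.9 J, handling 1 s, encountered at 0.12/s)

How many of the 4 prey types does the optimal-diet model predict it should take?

4

E/h in descending order: C 2.9, A 1.64, B 1.14, D 0.593 J/s. The optimal diet is the largest prefix of this list for which every included type satisfies E_i/h_i > R on the types above it.
Rate on top 1: 0.3107. A: 1.64 > 0.3107 → include.
Rate on top 2: 0.4151. B: 1.14 > 0.4151 → include.
Rate on top 3: 0.5034. D: 0.593 > 0.5034 → include.
Optimal diet: C, A, B, D — 4 of 4 types.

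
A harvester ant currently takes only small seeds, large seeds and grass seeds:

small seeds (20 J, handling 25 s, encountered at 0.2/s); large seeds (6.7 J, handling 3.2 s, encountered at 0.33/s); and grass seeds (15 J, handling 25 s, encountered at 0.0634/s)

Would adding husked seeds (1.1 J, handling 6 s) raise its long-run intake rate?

No

On small seeds, large seeds and grass seeds alone, R = ΣλE/(1+Σλh) = 7.162/8.641 = 0.8288 J/s.
husked seeds: E/h = 1.1/6 = 0.1833 J/s.
Since 0.1833 < R, time spent handling husked seeds is better spent searching.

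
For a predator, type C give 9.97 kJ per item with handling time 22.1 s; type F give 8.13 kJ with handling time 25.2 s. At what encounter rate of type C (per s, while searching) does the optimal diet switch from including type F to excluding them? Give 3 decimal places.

0.114 per s

At the threshold, the rate on type C alone equals the profitability of type F: λ·9.97/(1 + λ·22.1) = 8.13/25.2 = 0.3226.
Rearranging, λ(9.97 − 0.3226×22.1) = 0.3226, so λ = 0.3226/2.84 = 0.1136 per s.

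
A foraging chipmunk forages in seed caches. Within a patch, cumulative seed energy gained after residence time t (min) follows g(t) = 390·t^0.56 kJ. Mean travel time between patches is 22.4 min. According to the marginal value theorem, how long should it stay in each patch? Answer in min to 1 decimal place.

28.5 min

By the marginal value theorem, leave when the instantaneous gain rate g'(t) equals the habitat-wide average g(t)/(T + t).
g'(t) = 0.56·390·t^-0.44. Setting 0.56·390·t^-0.44 = 390·t^0.56/(22.4+t) gives 0.56(22.4+t) = t, so 0.44·t = 0.56×22.4.
t* = 0.56×22.4/0.44 = 28.51 min.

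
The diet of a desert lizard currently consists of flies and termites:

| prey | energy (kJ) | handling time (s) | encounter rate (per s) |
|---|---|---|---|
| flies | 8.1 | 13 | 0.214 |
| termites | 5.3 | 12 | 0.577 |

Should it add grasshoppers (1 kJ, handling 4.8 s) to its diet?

Current rate: (0.214×8.1 + 0.577×5.3)/(1 + 0.214×13 + 0.577×12) = 0.4476 kJ/s.
grasshoppers: E/h = 1/4.8 = 0.2083 kJ/s.
Since 0.2083 < R, time spent handling grasshoppers is better spent searching.

No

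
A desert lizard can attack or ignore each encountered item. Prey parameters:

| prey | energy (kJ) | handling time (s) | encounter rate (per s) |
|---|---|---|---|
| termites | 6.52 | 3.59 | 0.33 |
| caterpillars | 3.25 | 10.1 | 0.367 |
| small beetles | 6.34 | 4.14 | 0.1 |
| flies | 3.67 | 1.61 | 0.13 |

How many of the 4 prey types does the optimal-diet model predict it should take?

Rank by E/h (kJ/s): flies 2.28, termites 1.82, small beetles 1.53, caterpillars 0.322. Include each in turn until the next type's E/h falls below the running intake rate.
Rate on top 1: 0.3945. termites: 1.82 > 0.3945 → include.
Rate on top 2: 1.098. small beetles: 1.53 > 1.098 → include.
Rate on top 3: 1.162. caterpillars: 0.322 < 1.162 → exclude; stop.
Optimal diet: flies, termites, small beetles — 3 of 4 types.

3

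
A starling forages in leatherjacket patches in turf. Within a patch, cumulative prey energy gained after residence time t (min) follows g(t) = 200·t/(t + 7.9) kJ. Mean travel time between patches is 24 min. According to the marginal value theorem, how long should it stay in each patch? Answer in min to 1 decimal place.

13.8 min

Maximise g(t)/(T+t): set derivative to zero → g'(t)(T+t) = g(t).
g'(t) = 200·7.9/(t + 7.9)². Setting 200·7.9/(t+7.9)² = 200t/[(t+7.9)(24+t)] gives 7.9(24+t) = t(t+7.9), so t² = 7.9×24 = 189.6.
t* = √189.6 = 13.77 min.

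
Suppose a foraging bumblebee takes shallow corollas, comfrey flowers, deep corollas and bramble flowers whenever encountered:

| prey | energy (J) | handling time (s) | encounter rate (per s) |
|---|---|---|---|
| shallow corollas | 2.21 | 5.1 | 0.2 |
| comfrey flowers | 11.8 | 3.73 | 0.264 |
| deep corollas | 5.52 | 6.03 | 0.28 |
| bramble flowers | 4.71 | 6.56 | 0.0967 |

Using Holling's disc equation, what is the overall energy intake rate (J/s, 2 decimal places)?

R = Σλ_iE_i / (1 + Σλ_ih_i)
Numerator: 0.2×2.21 + 0.264×11.8 + 0.28×5.52 + 0.0967×4.71 = 5.558
Denominator: 1 + 0.2×5.1 + 0.264×3.73 + 0.28×6.03 + 0.0967×6.56 = 5.327
R = 5.558/5.327 = 1.043 J/s

1.04 J/s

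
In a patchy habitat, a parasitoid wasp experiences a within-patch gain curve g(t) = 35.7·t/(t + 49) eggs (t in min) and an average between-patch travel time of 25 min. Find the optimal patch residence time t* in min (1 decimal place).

35.0 min

Optimal t* satisfies g'(t*) = g(t*)/(T + t*).
g'(t) = 35.7·49/(t + 49)². Setting 35.7·49/(t+49)² = 35.7t/[(t+49)(25+t)] gives 49(25+t) = t(t+49), so t² = 49×25 = 1225.
t* = √1225 = 35 min.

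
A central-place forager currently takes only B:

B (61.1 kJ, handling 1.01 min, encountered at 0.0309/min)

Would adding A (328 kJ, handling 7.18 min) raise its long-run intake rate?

Yes

Intake rate on the current diet: R = (0.0309×61.1) / (1 + 0.0309×1.01) = 1.888/1.031 = 1.831 kJ/min.
Profitability of A: 328/7.18 = 45.68 kJ/min.
Since 45.68 > R, including A increases the long-run rate.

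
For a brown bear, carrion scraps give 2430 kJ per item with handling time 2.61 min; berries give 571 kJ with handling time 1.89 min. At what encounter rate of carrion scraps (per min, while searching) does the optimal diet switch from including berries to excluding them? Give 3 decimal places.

0.184 per min

The zero-one rule: include berries iff E₂/h₂ > λE₁/(1+λh₁). Equality gives the switch point.
λE₁h₂ = E₂ + λE₂h₁ ⇒ λ = E₂/(E₁h₂ − E₂h₁) = 571/(4593 − 1490) = 0.1841 per min.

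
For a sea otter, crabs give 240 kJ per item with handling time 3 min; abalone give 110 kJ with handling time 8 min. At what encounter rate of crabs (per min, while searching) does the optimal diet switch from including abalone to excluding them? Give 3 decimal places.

At the threshold, the rate on crabs alone equals the profitability of abalone: λ·240/(1 + λ·3) = 110/8 = 13.75.
Rearranging, λ(240 − 13.75×3) = 13.75, so λ = 13.75/198.8 = 0.06918 per min.

0.069 per min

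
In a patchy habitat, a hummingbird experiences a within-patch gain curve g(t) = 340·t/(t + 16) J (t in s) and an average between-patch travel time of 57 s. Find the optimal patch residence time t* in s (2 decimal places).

By the marginal value theorem, leave when the instantaneous gain rate g'(t) equals the habitat-wide average g(t)/(T + t).
g'(t) = 340·16/(t + 16)². Setting 340·16/(t+16)² = 340t/[(t+16)(57+t)] gives 16(57+t) = t(t+16), so t² = 16×57 = 912.
t* = √912 = 30.2 s.

30.20 s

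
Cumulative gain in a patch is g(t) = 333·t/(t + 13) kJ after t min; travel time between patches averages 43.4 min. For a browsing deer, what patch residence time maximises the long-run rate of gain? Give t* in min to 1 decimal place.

23.8 min

Optimal t* satisfies g'(t*) = g(t*)/(T + t*).
g'(t) = 333·13/(t + 13)². Setting 333·13/(t+13)² = 333t/[(t+13)(43.4+t)] gives 13(43.4+t) = t(t+13), so t² = 13×43.4 = 564.2.
t* = √564.2 = 23.75 min.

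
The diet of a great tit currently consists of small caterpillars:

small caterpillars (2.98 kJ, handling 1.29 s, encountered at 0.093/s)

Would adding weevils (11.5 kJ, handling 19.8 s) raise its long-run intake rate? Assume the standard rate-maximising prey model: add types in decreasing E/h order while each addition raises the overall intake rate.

Yes

Intake rate on the current diet: R = (0.093×2.98) / (1 + 0.093×1.29) = 0.2771/1.12 = 0.2475 kJ/s.
Profitability of weevils: 11.5/19.8 = 0.5808 kJ/s.
0.5808 > 0.2475, so adding weevils raises the average — include it.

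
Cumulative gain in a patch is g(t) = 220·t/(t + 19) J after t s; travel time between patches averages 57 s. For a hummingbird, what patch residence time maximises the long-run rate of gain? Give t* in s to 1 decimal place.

32.9 s

Optimal t* satisfies g'(t*) = g(t*)/(T + t*).
g'(t) = 220·19/(t + 19)². Setting 220·19/(t+19)² = 220t/[(t+19)(57+t)] gives 19(57+t) = t(t+19), so t² = 19×57 = 1083.
t* = √1083 = 32.91 s.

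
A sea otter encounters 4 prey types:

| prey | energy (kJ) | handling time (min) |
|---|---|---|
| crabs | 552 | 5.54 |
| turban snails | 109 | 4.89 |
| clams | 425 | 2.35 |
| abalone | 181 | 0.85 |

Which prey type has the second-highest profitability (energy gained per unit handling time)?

clams

Profitability E/h (kJ/min): crabs = 552/5.54 = 99.6, turban snails = 109/4.89 = 22.3, clams = 425/2.35 = 181, abalone = 181/0.85 = 213.
Ranked: abalone > clams > crabs > turban snails.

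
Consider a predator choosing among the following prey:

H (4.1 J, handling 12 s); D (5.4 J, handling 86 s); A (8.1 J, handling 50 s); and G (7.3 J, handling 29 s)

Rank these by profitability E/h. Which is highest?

Profitability E/h (J/s): H = 4.1/12 = 0.342, D = 5.4/86 = 0.0628, A = 8.1/50 = 0.162, G = 7.3/29 = 0.252.
Ranked: H > G > A > D.

H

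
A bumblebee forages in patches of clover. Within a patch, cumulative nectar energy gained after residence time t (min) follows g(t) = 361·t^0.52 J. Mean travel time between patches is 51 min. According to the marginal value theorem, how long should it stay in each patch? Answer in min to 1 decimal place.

55.2 min

Optimal t* satisfies g'(t*) = g(t*)/(T + t*).
g'(t) = 0.52·361·t^-0.48. Setting 0.52·361·t^-0.48 = 361·t^0.52/(51+t) gives 0.52(51+t) = t, so 0.48·t = 0.52×51.
t* = 0.52×51/0.48 = 55.25 min.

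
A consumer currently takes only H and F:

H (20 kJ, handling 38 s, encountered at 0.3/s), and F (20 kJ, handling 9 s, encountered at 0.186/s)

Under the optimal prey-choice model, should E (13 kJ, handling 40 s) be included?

No

Current rate: (0.3×20 + 0.186×20)/(1 + 0.3×38 + 0.186×9) = 0.6906 kJ/s.
Profitability of E: 13/40 = 0.325 kJ/s.
Since 0.325 < R, time spent handling E is better spent searching.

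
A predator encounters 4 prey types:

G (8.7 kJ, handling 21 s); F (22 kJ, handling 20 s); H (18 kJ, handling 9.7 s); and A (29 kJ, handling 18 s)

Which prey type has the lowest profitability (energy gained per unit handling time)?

In descending order of E/h:
H: 18/9.7 = 1.86 kJ/s
A: 29/18 = 1.61 kJ/s
F: 22/20 = 1.1 kJ/s
G: 8.7/21 = 0.414 kJ/s

G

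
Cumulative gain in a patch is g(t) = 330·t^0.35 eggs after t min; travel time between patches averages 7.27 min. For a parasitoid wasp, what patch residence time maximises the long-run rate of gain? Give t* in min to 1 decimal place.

Optimal t* satisfies g'(t*) = g(t*)/(T + t*).
g'(t) = 0.35·330·t^-0.65. Setting 0.35·330·t^-0.65 = 330·t^0.35/(7.27+t) gives 0.35(7.27+t) = t, so 0.65·t = 0.35×7.27.
t* = 0.35×7.27/0.65 = 3.915 min.

3.9 min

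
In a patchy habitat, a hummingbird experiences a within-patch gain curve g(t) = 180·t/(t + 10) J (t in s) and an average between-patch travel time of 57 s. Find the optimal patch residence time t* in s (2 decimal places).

23.87 s

Optimal t* satisfies g'(t*) = g(t*)/(T + t*).
g'(t) = 180·10/(t + 10)². Setting 180·10/(t+10)² = 180t/[(t+10)(57+t)] gives 10(57+t) = t(t+10), so t² = 10×57 = 570.
t* = √570 = 23.87 s.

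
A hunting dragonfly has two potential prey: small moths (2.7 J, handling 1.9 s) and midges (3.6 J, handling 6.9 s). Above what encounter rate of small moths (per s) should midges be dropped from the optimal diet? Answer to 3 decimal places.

0.305 per s

Drop midges once their profitability E₂/h₂ falls below the rate achievable on small moths alone: E₂/h₂ = λE₁/(1 + λh₁).
Solve for λ: λE₁h₂ = E₂(1 + λh₁) → λ(E₁h₂ − E₂h₁) = E₂ → λ = E₂/(E₁h₂ − E₂h₁).
λ = 3.6/(2.7×6.9 − 3.6×1.9) = 3.6/11.79 = 0.3053 per s.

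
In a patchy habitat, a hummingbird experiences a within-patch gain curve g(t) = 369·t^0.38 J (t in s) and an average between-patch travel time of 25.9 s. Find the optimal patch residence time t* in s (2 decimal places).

15.87 s

By the marginal value theorem, leave when the instantaneous gain rate g'(t) equals the habitat-wide average g(t)/(T + t).
g'(t) = 0.38·369·t^-0.62. Setting 0.38·369·t^-0.62 = 369·t^0.38/(25.9+t) gives 0.38(25.9+t) = t, so 0.62·t = 0.38×25.9.
t* = 0.38×25.9/0.62 = 15.87 s.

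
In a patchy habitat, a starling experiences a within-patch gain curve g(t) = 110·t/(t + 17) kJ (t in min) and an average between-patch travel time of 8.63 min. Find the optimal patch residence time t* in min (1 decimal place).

Optimal t* satisfies g'(t*) = g(t*)/(T + t*).
g'(t) = 110·17/(t + 17)². Setting 110·17/(t+17)² = 110t/[(t+17)(8.63+t)] gives 17(8.63+t) = t(t+17), so t² = 17×8.63 = 146.7.
t* = √146.7 = 12.11 min.

12.1 min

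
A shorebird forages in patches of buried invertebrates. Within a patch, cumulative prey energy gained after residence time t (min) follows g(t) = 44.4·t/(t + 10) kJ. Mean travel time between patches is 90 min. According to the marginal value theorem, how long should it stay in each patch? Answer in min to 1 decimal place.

30.0 min

Maximise g(t)/(T+t): set derivative to zero → g'(t)(T+t) = g(t).
g'(t) = 44.4·10/(t + 10)². Setting 44.4·10/(t+10)² = 44.4t/[(t+10)(90+t)] gives 10(90+t) = t(t+10), so t² = 10×90 = 900.
t* = √900 = 30 min.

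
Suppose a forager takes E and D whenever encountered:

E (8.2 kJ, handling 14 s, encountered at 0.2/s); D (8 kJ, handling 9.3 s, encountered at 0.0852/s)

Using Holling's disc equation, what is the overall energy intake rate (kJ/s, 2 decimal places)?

R = Σλ_iE_i / (1 + Σλ_ih_i)
Numerator: 0.2×8.2 + 0.0852×8 = 2.322
Denominator: 1 + 0.2×14 + 0.0852×9.3 = 4.592
R = 2.322/4.592 = 0.5055 kJ/s

0.51 kJ/s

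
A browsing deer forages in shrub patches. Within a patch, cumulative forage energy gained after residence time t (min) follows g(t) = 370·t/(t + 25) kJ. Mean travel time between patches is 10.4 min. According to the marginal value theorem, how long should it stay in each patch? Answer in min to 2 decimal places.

Optimal t* satisfies g'(t*) = g(t*)/(T + t*).
g'(t) = 370·25/(t + 25)². Setting 370·25/(t+25)² = 370t/[(t+25)(10.4+t)] gives 25(10.4+t) = t(t+25), so t² = 25×10.4 = 260.
t* = √260 = 16.12 min.

16.12 min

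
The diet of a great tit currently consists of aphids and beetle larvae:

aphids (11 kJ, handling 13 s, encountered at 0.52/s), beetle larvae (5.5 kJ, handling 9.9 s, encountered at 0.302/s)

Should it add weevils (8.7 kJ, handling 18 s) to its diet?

No

On aphids and beetle larvae alone, R = ΣλE/(1+Σλh) = 7.381/10.75 = 0.6866 kJ/s.
Profitability of weevils: 8.7/18 = 0.4833 kJ/s.
Since 0.4833 < R, time spent handling weevils is better spent searching.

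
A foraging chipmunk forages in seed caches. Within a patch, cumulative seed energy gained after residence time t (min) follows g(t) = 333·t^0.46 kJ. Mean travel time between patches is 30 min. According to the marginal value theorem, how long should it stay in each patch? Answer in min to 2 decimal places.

25.56 min

Optimal t* satisfies g'(t*) = g(t*)/(T + t*).
g'(t) = 0.46·333·t^-0.54. Setting 0.46·333·t^-0.54 = 333·t^0.46/(30+t) gives 0.46(30+t) = t, so 0.54·t = 0.46×30.
t* = 0.46×30/0.54 = 25.56 min.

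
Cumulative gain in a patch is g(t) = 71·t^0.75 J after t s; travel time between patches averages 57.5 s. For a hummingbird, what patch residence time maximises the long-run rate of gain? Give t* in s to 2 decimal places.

Optimal t* satisfies g'(t*) = g(t*)/(T + t*).
g'(t) = 0.75·71·t^-0.25. Setting 0.75·71·t^-0.25 = 71·t^0.75/(57.5+t) gives 0.75(57.5+t) = t, so 0.25·t = 0.75×57.5.
t* = 0.75×57.5/0.25 = 172.5 s.

172.50 s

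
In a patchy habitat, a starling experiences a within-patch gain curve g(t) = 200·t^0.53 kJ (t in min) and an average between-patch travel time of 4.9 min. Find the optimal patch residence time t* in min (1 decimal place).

5.5 min

By the marginal value theorem, leave when the instantaneous gain rate g'(t) equals the habitat-wide average g(t)/(T + t).
g'(t) = 0.53·200·t^-0.47. Setting 0.53·200·t^-0.47 = 200·t^0.53/(4.9+t) gives 0.53(4.9+t) = t, so 0.47·t = 0.53×4.9.
t* = 0.53×4.9/0.47 = 5.526 min.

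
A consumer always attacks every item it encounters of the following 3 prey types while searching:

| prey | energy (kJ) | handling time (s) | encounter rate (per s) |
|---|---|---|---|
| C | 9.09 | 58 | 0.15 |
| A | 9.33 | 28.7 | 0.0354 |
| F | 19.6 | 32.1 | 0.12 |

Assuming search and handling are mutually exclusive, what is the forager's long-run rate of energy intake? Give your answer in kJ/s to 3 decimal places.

R = (0.15×9.09 + 0.0354×9.33 + 0.12×19.6) / (1 + 0.15×58 + 0.0354×28.7 + 0.12×32.1) = 4.046/14.57 = 0.2777 kJ/s.

0.278 kJ/s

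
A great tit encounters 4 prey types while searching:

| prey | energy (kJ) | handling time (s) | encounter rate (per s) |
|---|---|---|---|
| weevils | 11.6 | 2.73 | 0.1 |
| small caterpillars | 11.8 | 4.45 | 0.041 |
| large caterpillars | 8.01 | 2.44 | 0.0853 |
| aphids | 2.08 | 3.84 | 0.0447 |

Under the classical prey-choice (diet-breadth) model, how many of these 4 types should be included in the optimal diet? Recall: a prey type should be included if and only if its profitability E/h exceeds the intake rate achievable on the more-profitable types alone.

E/h in descending order: weevils 4.25, large caterpillars 3.28, small caterpillars 2.65, aphids 0.542 kJ/s. The optimal diet is the largest prefix of this list for which every included type satisfies E_i/h_i > R on the types above it.
Rate on top 1: 0.9112. large caterpillars: 3.28 > 0.9112 → include.
Rate on top 2: 1.244. small caterpillars: 2.65 > 1.244 → include.
Rate on top 3: 1.399. aphids: 0.542 < 1.399 → exclude; stop.
Optimal diet: weevils, large caterpillars, small caterpillars — 3 of 4 types.

3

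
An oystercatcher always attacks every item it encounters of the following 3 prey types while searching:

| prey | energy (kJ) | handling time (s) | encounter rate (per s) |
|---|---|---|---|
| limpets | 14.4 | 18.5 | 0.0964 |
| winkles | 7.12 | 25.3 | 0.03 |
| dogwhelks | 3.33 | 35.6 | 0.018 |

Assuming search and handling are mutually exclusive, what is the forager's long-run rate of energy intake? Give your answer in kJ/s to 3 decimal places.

0.397 kJ/s

Energy encountered per unit search time: 0.0964×14.4 + 0.03×7.12 + 0.018×3.33 = 1.662 kJ/s.
Handling time per unit search time: 0.0964×18.5 + 0.03×25.3 + 0.018×35.6 = 3.183.
Rate = 1.662/(1 + 3.183) = 0.3972 kJ/s.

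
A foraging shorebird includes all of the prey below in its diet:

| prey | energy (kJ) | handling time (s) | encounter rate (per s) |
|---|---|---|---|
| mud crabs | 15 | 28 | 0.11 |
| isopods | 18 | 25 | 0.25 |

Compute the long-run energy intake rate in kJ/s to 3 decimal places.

0.595 kJ/s

Energy encountered per unit search time: 0.11×15 + 0.25×18 = 6.15 kJ/s.
Handling time per unit search time: 0.11×28 + 0.25×25 = 9.33.
Rate = 6.15/(1 + 9.33) = 0.5954 kJ/s.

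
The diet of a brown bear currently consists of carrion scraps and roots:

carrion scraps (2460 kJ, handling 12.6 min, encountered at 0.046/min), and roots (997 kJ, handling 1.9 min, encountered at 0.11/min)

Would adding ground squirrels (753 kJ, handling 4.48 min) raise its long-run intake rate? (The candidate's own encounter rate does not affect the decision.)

Current rate: (0.046×2460 + 0.11×997)/(1 + 0.046×12.6 + 0.11×1.9) = 124.6 kJ/min.
Profitability of ground squirrels: 753/4.48 = 168.1 kJ/min.
Since 168.1 > R, including ground squirrels increases the long-run rate.

Yes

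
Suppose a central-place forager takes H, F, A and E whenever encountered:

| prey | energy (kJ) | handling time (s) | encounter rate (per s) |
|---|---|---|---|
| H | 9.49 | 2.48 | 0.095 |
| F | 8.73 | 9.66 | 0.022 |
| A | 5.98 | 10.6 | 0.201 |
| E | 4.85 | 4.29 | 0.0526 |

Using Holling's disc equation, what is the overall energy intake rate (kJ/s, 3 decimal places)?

0.670 kJ/s

R = (0.095×9.49 + 0.022×8.73 + 0.201×5.98 + 0.0526×4.85) / (1 + 0.095×2.48 + 0.022×9.66 + 0.201×10.6 + 0.0526×4.29) = 2.551/3.804 = 0.6705 kJ/s.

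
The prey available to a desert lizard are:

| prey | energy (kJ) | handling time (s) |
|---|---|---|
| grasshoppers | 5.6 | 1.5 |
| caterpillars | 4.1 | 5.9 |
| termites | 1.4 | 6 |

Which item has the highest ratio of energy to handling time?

Profitability E/h (kJ/s): grasshoppers = 5.6/1.5 = 3.73, caterpillars = 4.1/5.9 = 0.695, termites = 1.4/6 = 0.233.
Ranked: grasshoppers > caterpillars > termites.

grasshoppers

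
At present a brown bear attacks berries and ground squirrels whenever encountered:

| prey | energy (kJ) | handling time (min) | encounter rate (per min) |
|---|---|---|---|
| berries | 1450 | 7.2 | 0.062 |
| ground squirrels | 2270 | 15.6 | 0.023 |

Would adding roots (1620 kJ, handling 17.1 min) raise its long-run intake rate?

Yes

Intake rate on the current diet: R = (0.062×1450 + 0.023×2270) / (1 + 0.062×7.2 + 0.023×15.6) = 142.1/1.805 = 78.72 kJ/min.
Profitability of roots: 1620/17.1 = 94.74 kJ/min.
94.74 > 78.72, so adding roots raises the average — include it.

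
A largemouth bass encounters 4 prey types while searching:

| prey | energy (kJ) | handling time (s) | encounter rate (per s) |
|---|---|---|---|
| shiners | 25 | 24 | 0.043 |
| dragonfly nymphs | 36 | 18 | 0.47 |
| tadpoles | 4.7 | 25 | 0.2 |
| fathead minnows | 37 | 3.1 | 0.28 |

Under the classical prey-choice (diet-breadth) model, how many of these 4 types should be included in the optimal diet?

Profitabilities (E/h, kJ/s): fathead minnows 11.9, dragonfly nymphs 2, shiners 1.04, tadpoles 0.188. Add prey in this order while the next type's profitability exceeds the intake rate on those already taken.
Rate on top 1: 5.546. dragonfly nymphs: 2 < 5.546 → exclude; stop.
Optimal diet: fathead minnows — 1 of 4 types.

1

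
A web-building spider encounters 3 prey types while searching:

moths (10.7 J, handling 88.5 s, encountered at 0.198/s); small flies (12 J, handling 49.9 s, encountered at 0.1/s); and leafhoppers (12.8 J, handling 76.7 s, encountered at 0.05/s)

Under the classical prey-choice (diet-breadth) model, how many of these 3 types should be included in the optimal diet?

Profitabilities (E/h, J/s): small flies 0.24, leafhoppers 0.167, moths 0.121. Add prey in this order while the next type's profitability exceeds the intake rate on those already taken.
Rate on top 1: 0.2003. leafhoppers: 0.167 < 0.2003 → exclude; stop.
Optimal diet: small flies — 1 of 3 types.

1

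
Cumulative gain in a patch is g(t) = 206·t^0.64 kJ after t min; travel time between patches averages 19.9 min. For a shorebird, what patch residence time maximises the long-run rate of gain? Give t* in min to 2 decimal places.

35.38 min

Optimal t* satisfies g'(t*) = g(t*)/(T + t*).
g'(t) = 0.64·206·t^-0.36. Setting 0.64·206·t^-0.36 = 206·t^0.64/(19.9+t) gives 0.64(19.9+t) = t, so 0.36·t = 0.64×19.9.
t* = 0.64×19.9/0.36 = 35.38 min.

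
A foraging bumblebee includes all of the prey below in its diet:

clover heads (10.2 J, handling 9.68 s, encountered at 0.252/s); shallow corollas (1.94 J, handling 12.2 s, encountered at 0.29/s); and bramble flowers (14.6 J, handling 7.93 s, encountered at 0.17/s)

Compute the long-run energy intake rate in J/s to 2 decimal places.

Energy encountered per unit search time: 0.252×10.2 + 0.29×1.94 + 0.17×14.6 = 5.615 J/s.
Handling time per unit search time: 0.252×9.68 + 0.29×12.2 + 0.17×7.93 = 7.325.
Rate = 5.615/(1 + 7.325) = 0.6744 J/s.

0.67 J/s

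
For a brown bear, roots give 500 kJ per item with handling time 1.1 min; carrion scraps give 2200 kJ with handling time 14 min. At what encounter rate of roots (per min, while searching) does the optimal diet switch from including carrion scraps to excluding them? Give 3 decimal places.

0.480 per min

Drop carrion scraps once their profitability E₂/h₂ falls below the rate achievable on roots alone: E₂/h₂ = λE₁/(1 + λh₁).
Solve for λ: λE₁h₂ = E₂(1 + λh₁) → λ(E₁h₂ − E₂h₁) = E₂ → λ = E₂/(E₁h₂ − E₂h₁).
λ = 2200/(500×14 − 2200×1.1) = 2200/4580 = 0.4803 per min.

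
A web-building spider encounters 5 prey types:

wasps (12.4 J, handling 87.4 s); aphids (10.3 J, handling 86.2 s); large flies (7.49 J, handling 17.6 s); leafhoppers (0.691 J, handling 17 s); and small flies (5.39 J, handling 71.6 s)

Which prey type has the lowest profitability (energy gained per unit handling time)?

Profitability E/h (J/s): wasps = 12.4/87.4 = 0.142, aphids = 10.3/86.2 = 0.119, large flies = 7.49/17.6 = 0.426, leafhoppers = 0.691/17 = 0.0406, small flies = 5.39/71.6 = 0.0753.
Ranked: large flies > wasps > aphids > small flies > leafhoppers.

leafhoppers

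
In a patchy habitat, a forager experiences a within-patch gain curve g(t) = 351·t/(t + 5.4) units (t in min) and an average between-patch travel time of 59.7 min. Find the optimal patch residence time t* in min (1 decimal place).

Maximise g(t)/(T+t): set derivative to zero → g'(t)(T+t) = g(t).
g'(t) = 351·5.4/(t + 5.4)². Setting 351·5.4/(t+5.4)² = 351t/[(t+5.4)(59.7+t)] gives 5.4(59.7+t) = t(t+5.4), so t² = 5.4×59.7 = 322.4.
t* = √322.4 = 17.95 min.

18.0 min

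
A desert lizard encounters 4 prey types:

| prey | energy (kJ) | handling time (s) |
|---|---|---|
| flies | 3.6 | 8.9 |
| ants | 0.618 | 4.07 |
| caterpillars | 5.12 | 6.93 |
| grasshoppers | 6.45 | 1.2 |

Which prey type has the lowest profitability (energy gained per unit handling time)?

ants

In descending order of E/h:
grasshoppers: 6.45/1.2 = 5.38 kJ/s
caterpillars: 5.12/6.93 = 0.739 kJ/s
flies: 3.6/8.9 = 0.404 kJ/s
ants: 0.618/4.07 = 0.152 kJ/s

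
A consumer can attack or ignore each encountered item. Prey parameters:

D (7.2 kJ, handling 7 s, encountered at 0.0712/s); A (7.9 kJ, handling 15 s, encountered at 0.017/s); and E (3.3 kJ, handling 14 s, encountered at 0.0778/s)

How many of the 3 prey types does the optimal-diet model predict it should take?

2

E/h in descending order: D 1.03, A 0.527, E 0.236 kJ/s. The optimal diet is the largest prefix of this list for which every included type satisfies E_i/h_i > R on the types above it.
Rate on top 1: 0.3421. A: 0.527 > 0.3421 → include.
Rate on top 2: 0.369. E: 0.236 < 0.369 → exclude; stop.
Optimal diet: D, A — 2 of 3 types.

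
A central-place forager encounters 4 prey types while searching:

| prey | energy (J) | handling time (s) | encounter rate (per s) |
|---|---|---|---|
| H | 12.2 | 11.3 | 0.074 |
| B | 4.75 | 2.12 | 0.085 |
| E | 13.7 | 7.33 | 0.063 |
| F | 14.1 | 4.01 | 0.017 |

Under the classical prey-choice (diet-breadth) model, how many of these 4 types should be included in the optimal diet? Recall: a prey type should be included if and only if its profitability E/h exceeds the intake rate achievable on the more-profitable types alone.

Rank by E/h (J/s): F 3.52, B 2.24, E 1.87, H 1.08. Include each in turn until the next type's E/h falls below the running intake rate.
Rate on top 1: 0.2244. B: 2.24 > 0.2244 → include.
Rate on top 2: 0.5154. E: 1.87 > 0.5154 → include.
Rate on top 3: 0.8809. H: 1.08 > 0.8809 → include.
Optimal diet: F, B, E, H — 4 of 4 types.

4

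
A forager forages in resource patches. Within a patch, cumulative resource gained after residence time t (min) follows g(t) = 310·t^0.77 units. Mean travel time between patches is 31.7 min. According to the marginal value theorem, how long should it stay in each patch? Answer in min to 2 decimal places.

Optimal t* satisfies g'(t*) = g(t*)/(T + t*).
g'(t) = 0.77·310·t^-0.23. Setting 0.77·310·t^-0.23 = 310·t^0.77/(31.7+t) gives 0.77(31.7+t) = t, so 0.23·t = 0.77×31.7.
t* = 0.77×31.7/0.23 = 106.1 min.

106.13 min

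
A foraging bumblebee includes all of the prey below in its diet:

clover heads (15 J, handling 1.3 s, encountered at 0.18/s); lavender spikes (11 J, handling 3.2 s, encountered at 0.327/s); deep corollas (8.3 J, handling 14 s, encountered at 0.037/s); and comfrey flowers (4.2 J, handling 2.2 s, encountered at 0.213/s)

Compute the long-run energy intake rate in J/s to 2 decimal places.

R = Σλ_iE_i / (1 + Σλ_ih_i)
Numerator: 0.18×15 + 0.327×11 + 0.037×8.3 + 0.213×4.2 = 7.499
Denominator: 1 + 0.18×1.3 + 0.327×3.2 + 0.037×14 + 0.213×2.2 = 3.267
R = 7.499/3.267 = 2.295 J/s

2.30 J/s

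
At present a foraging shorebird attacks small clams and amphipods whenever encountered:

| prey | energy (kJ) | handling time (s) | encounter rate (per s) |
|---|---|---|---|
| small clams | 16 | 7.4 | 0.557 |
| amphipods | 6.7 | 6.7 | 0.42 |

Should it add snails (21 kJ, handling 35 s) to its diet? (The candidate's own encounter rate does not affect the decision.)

No

Intake rate on the current diet: R = (0.557×16 + 0.42×6.7) / (1 + 0.557×7.4 + 0.42×6.7) = 11.73/7.936 = 1.478 kJ/s.
snails: E/h = 21/35 = 0.6 kJ/s.
Since 0.6 < R, time spent handling snails is better spent searching.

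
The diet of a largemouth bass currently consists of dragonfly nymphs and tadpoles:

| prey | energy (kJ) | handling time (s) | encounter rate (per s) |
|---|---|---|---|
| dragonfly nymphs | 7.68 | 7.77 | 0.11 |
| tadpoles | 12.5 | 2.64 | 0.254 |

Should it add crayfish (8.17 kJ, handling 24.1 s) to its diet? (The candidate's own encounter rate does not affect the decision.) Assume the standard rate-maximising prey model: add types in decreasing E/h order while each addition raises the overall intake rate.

No

On dragonfly nymphs and tadpoles alone, R = ΣλE/(1+Σλh) = 4.02/2.525 = 1.592 kJ/s.
crayfish: E/h = 8.17/24.1 = 0.339 kJ/s.
Since 0.339 < R, time spent handling crayfish is better spent searching.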